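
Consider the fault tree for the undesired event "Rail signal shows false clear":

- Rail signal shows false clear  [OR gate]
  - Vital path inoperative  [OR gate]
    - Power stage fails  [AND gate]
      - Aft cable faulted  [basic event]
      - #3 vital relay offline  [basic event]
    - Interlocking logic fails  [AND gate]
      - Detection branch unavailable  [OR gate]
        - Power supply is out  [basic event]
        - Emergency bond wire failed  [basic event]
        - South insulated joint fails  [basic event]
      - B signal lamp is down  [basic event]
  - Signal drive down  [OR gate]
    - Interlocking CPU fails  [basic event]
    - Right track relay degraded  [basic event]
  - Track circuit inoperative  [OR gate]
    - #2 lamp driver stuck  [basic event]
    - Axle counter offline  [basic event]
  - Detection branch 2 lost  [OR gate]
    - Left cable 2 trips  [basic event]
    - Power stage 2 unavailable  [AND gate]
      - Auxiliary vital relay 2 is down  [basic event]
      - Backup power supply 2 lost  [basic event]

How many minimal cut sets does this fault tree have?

Power stage fails [AND]: one cut set from each child combined → 1 × 1 = 1 cut set(s).
Detection branch unavailable [OR]: union of children's cut sets → 3 cut set(s).
Interlocking logic fails [AND]: one cut set from each child combined → 3 × 1 = 3 cut set(s).
Vital path inoperative [OR]: union of children's cut sets → 4 cut set(s).
Signal drive down [OR]: union of children's cut sets → 2 cut set(s).
Track circuit inoperative [OR]: union of children's cut sets → 2 cut set(s).
Power stage 2 unavailable [AND]: one cut set from each child combined → 1 × 1 = 1 cut set(s).
Detection branch 2 lost [OR]: union of children's cut sets → 2 cut set(s).
Rail signal shows false clear [OR]: union of children's cut sets → 10 cut set(s).
Minimal cut sets: {#3 vital relay offline, Aft cable faulted}; {B signal lamp is down, Power supply is out}; {B signal lamp is down, Emergency bond wire failed}; {B signal lamp is down, South insulated joint fails}; {Interlocking CPU fails}; {Right track relay degraded}; {#2 lamp driver stuck}; {Axle counter offline}; {Left cable 2 trips}; {Auxiliary vital relay 2 is down, Backup power supply 2 lost}.

10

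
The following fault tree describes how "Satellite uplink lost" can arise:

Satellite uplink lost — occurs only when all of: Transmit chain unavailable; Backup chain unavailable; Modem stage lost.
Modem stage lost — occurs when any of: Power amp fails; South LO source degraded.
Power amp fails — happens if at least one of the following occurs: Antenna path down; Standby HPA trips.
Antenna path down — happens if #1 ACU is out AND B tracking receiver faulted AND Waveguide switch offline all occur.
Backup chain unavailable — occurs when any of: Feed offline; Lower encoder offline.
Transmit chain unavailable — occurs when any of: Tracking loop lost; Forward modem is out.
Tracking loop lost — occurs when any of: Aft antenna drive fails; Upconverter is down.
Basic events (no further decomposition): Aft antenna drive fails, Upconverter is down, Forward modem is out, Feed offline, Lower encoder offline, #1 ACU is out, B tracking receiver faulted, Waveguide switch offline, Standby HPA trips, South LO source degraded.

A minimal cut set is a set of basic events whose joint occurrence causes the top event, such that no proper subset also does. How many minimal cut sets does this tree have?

Tracking loop lost [OR]: union of children's cut sets → 2 cut set(s).
Transmit chain unavailable [OR]: union of children's cut sets → 3 cut set(s).
Backup chain unavailable [OR]: union of children's cut sets → 2 cut set(s).
Antenna path down [AND]: one cut set from each child combined → 1 × 1 × 1 = 1 cut set(s).
Power amp fails [OR]: union of children's cut sets → 2 cut set(s).
Modem stage lost [OR]: union of children's cut sets → 3 cut set(s).
Satellite uplink lost [AND]: one cut set from each child combined → 3 × 2 × 3 = 18 cut set(s).

18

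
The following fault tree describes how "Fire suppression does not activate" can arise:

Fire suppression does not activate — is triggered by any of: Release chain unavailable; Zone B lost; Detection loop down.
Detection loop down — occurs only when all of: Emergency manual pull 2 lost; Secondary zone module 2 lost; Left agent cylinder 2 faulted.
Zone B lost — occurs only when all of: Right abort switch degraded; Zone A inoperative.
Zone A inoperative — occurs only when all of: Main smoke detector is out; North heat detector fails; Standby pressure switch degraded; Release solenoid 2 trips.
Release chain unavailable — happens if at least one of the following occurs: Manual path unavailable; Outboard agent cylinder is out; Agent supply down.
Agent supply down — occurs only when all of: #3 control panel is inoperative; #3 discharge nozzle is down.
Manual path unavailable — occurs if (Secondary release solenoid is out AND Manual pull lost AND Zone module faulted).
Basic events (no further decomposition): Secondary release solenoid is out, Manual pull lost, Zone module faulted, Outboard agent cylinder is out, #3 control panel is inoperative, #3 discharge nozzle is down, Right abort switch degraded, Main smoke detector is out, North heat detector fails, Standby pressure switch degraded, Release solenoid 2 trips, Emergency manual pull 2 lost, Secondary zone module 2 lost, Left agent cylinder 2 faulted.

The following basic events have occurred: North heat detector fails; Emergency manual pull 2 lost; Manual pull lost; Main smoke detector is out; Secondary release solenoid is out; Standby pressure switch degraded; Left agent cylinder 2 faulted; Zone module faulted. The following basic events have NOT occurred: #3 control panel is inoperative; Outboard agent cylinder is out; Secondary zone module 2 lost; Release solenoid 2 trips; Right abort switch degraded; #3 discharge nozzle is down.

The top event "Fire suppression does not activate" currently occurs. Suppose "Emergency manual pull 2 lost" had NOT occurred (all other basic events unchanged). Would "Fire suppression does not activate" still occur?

Counterfactual: set "Emergency manual pull 2 lost" to not occurred.
Manual path unavailable [AND]: Secondary release solenoid is out=occurs, Manual pull lost=occurs, Zone module faulted=occurs → all inputs occur → occurs.
Agent supply down [AND]: #3 control panel is inoperative=not, #3 discharge nozzle is down=not → not all inputs occur → does not occur.
Release chain unavailable [OR]: Manual path unavailable=occurs, Outboard agent cylinder is out=not, Agent supply down=not → at least one input occurs → occurs.
Zone A inoperative [AND]: Main smoke detector is out=occurs, North heat detector fails=occurs, Standby pressure switch degraded=occurs, Release solenoid 2 trips=not → not all inputs occur → does not occur.
Zone B lost [AND]: Right abort switch degraded=not, Zone A inoperative=not → not all inputs occur → does not occur.
Detection loop down [AND]: Emergency manual pull 2 lost=not, Secondary zone module 2 lost=not, Left agent cylinder 2 faulted=occurs → not all inputs occur → does not occur.
Fire suppression does not activate [OR]: Release chain unavailable=occurs, Zone B lost=not, Detection loop down=not → at least one input occurs → occurs.

Yes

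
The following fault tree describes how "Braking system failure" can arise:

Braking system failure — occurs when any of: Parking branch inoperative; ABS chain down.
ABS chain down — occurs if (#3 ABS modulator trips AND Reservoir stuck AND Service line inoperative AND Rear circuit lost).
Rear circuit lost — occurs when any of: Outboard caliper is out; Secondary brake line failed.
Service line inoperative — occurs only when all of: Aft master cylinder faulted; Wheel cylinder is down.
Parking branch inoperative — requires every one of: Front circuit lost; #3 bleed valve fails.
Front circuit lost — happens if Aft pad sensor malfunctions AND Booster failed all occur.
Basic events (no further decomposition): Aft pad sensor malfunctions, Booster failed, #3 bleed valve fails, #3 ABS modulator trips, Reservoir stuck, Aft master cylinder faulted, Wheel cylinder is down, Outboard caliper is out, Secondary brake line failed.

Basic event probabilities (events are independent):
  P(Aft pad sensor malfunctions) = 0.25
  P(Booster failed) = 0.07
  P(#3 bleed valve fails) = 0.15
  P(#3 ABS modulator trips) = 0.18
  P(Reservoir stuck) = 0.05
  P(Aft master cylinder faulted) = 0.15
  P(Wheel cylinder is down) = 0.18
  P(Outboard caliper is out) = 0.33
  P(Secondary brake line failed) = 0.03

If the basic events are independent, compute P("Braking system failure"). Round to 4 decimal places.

P(Front circuit lost) [AND] = 0.25 × 0.07 = 0.017500
P(Parking branch inoperative) [AND] = 0.017500 × 0.15 = 0.002625
P(Service line inoperative) [AND] = 0.15 × 0.18 = 0.027000
P(Rear circuit lost) [OR] = 1 − (1−0.33) × (1−0.03) = 0.350100
P(ABS chain down) [AND] = 0.18 × 0.05 × 0.027000 × 0.350100 = 0.000085
P(Braking system failure) [OR] = 1 − (1−0.002625) × (1−0.000085) = 0.002710
Rounded to 4 decimal places: P(Braking system failure) ≈ 0.0027.

0.0027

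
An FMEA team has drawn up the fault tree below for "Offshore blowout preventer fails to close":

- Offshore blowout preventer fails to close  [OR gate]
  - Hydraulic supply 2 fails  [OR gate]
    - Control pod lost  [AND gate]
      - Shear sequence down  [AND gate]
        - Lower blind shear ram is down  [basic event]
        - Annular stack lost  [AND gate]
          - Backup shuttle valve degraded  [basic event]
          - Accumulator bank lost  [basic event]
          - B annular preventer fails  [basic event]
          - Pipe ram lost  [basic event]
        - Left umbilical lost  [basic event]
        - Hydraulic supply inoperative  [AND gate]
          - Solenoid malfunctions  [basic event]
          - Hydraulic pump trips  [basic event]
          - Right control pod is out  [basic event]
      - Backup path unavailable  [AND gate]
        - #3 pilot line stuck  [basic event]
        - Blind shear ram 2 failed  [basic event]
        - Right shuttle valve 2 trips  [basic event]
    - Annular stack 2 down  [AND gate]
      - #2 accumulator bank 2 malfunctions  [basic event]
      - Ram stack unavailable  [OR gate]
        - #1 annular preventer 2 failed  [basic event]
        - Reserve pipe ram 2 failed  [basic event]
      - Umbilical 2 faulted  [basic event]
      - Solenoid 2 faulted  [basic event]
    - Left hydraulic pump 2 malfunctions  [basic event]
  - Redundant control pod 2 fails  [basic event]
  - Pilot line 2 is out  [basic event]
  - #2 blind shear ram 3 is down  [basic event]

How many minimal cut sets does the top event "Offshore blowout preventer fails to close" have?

Annular stack lost [AND]: one cut set from each child combined → 1 × 1 × 1 × 1 = 1 cut set(s).
Hydraulic supply inoperative [AND]: one cut set from each child combined → 1 × 1 × 1 = 1 cut set(s).
Shear sequence down [AND]: one cut set from each child combined → 1 × 1 × 1 × 1 = 1 cut set(s).
Backup path unavailable [AND]: one cut set from each child combined → 1 × 1 × 1 = 1 cut set(s).
Control pod lost [AND]: one cut set from each child combined → 1 × 1 = 1 cut set(s).
Ram stack unavailable [OR]: union of children's cut sets → 2 cut set(s).
Annular stack 2 down [AND]: one cut set from each child combined → 1 × 2 × 1 × 1 = 2 cut set(s).
Hydraulic supply 2 fails [OR]: union of children's cut sets → 4 cut set(s).
Offshore blowout preventer fails to close [OR]: union of children's cut sets → 7 cut set(s).
Minimal cut sets: {#3 pilot line stuck, Accumulator bank lost, B annular preventer fails, Backup shuttle valve degraded, Blind shear ram 2 failed, Hydraulic pump trips, Left umbilical lost, Lower blind shear ram is down, Pipe ram lost, Right control pod is out, Right shuttle valve 2 trips, Solenoid malfunctions}; {#1 annular preventer 2 failed, #2 accumulator bank 2 malfunctions, Solenoid 2 faulted, Umbilical 2 faulted}; {#2 accumulator bank 2 malfunctions, Reserve pipe ram 2 failed, Solenoid 2 faulted, Umbilical 2 faulted}; {Left hydraulic pump 2 malfunctions}; {Redundant control pod 2 fails}; {Pilot line 2 is out}; {#2 blind shear ram 3 is down}.

7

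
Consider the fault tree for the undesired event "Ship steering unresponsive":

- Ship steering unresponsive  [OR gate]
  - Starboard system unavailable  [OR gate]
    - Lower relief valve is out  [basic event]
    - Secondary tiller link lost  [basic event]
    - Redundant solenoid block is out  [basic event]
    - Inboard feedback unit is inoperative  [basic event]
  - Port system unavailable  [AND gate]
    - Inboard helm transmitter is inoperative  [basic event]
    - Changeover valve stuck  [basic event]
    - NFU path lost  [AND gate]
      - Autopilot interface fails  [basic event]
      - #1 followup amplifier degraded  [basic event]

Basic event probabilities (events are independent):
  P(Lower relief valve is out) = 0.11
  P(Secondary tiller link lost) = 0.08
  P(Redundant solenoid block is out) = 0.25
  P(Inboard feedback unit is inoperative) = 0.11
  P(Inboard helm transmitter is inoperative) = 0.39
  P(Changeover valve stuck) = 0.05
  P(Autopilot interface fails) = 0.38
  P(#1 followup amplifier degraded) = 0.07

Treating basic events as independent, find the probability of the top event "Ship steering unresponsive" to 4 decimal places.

0.4537

P(Starboard system unavailable) [OR] = 1 − (1−0.11) × (1−0.08) × (1−0.25) × (1−0.11) = 0.453451
P(NFU path lost) [AND] = 0.38 × 0.07 = 0.026600
P(Port system unavailable) [AND] = 0.39 × 0.05 × 0.026600 = 0.000519
P(Ship steering unresponsive) [OR] = 1 − (1−0.453451) × (1−0.000519) = 0.453735
Rounded to 4 decimal places: P(Ship steering unresponsive) ≈ 0.4537.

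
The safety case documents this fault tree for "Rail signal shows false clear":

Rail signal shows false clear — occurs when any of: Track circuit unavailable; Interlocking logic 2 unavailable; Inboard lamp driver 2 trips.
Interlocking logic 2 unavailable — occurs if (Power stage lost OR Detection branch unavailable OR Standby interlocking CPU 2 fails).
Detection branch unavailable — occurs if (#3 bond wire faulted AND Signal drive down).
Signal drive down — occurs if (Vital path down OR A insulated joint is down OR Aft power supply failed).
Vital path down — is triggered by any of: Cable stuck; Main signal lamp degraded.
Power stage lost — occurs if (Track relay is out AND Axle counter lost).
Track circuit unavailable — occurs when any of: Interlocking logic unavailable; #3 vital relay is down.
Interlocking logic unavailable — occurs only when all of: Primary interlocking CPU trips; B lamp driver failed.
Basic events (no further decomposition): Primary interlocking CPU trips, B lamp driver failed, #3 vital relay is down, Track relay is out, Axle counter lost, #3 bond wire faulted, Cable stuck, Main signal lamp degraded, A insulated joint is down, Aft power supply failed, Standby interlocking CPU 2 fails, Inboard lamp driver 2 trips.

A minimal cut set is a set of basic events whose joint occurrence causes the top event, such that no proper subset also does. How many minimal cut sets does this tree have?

Interlocking logic unavailable [AND]: one cut set from each child combined → 1 × 1 = 1 cut set(s).
Track circuit unavailable [OR]: union of children's cut sets → 2 cut set(s).
Power stage lost [AND]: one cut set from each child combined → 1 × 1 = 1 cut set(s).
Vital path down [OR]: union of children's cut sets → 2 cut set(s).
Signal drive down [OR]: union of children's cut sets → 4 cut set(s).
Detection branch unavailable [AND]: one cut set from each child combined → 1 × 4 = 4 cut set(s).
Interlocking logic 2 unavailable [OR]: union of children's cut sets → 6 cut set(s).
Rail signal shows false clear [OR]: union of children's cut sets → 9 cut set(s).
Minimal cut sets: {B lamp driver failed, Primary interlocking CPU trips}; {#3 vital relay is down}; {Axle counter lost, Track relay is out}; {#3 bond wire faulted, Cable stuck}; {#3 bond wire faulted, Main signal lamp degraded}; {#3 bond wire faulted, A insulated joint is down}; {#3 bond wire faulted, Aft power supply failed}; {Standby interlocking CPU 2 fails}; {Inboard lamp driver 2 trips}.

9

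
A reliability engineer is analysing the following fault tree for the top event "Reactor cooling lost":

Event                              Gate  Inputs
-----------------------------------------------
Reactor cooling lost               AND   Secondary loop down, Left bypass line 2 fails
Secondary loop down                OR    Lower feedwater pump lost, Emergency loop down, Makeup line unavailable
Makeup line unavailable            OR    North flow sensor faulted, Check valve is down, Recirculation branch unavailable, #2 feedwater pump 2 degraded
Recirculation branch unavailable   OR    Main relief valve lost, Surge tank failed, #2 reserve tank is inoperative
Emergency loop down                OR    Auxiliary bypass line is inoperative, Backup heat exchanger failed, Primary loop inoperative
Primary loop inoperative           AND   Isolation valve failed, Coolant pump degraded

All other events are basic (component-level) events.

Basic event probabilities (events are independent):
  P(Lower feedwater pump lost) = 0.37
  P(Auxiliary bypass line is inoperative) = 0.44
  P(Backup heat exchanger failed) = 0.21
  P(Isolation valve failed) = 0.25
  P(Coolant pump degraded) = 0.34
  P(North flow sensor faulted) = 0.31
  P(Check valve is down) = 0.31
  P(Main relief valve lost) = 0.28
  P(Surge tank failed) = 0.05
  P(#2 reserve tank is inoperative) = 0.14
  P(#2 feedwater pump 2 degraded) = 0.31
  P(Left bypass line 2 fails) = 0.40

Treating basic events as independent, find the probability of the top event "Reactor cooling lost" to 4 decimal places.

P(Primary loop inoperative) [AND] = 0.25 × 0.34 = 0.085000
P(Emergency loop down) [OR] = 1 − (1−0.44) × (1−0.21) × (1−0.085000) = 0.595204
P(Recirculation branch unavailable) [OR] = 1 − (1−0.28) × (1−0.05) × (1−0.14) = 0.411760
P(Makeup line unavailable) [OR] = 1 − (1−0.31) × (1−0.31) × (1−0.411760) × (1−0.31) = 0.806758
P(Secondary loop down) [OR] = 1 − (1−0.37) × (1−0.595204) × (1−0.806758) = 0.950719
P(Reactor cooling lost) [AND] = 0.950719 × 0.40 = 0.380288
Rounded to 4 decimal places: P(Reactor cooling lost) ≈ 0.3803.

0.3803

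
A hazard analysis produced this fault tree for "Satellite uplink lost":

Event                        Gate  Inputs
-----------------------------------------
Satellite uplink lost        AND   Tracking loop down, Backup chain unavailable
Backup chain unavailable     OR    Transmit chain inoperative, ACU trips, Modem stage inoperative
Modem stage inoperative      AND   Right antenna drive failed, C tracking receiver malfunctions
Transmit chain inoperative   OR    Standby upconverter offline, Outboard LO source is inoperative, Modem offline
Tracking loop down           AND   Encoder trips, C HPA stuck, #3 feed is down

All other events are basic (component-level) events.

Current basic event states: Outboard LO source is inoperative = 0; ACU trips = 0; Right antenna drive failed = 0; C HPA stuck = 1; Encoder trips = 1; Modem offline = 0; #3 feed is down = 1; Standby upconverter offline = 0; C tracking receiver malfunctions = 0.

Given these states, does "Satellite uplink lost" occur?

Tracking loop down [AND]: Encoder trips=occurs, C HPA stuck=occurs, #3 feed is down=occurs → all inputs occur → occurs.
Transmit chain inoperative [OR]: Standby upconverter offline=not, Outboard LO source is inoperative=not, Modem offline=not → no input occurs → does not occur.
Modem stage inoperative [AND]: Right antenna drive failed=not, C tracking receiver malfunctions=not → not all inputs occur → does not occur.
Backup chain unavailable [OR]: Transmit chain inoperative=not, ACU trips=not, Modem stage inoperative=not → no input occurs → does not occur.
Satellite uplink lost [AND]: Tracking loop down=occurs, Backup chain unavailable=not → not all inputs occur → does not occur.

No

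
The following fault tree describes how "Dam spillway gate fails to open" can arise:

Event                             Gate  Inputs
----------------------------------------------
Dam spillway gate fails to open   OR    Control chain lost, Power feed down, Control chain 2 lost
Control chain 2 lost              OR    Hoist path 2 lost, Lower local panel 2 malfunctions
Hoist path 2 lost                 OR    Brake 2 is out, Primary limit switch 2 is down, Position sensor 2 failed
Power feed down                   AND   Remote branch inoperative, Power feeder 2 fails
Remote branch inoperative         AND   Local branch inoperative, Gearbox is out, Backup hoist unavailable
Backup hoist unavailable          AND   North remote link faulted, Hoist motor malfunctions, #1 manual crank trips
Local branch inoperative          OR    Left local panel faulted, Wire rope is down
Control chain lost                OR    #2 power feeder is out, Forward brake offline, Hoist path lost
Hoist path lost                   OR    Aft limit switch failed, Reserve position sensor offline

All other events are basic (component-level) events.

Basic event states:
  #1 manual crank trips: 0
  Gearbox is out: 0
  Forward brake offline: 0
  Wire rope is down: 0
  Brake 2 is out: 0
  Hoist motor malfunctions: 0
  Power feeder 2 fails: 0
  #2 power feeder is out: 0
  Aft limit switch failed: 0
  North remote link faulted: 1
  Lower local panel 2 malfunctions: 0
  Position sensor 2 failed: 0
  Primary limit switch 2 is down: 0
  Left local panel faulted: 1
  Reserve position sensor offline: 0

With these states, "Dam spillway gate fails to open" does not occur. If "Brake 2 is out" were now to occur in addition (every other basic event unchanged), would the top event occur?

Yes

Counterfactual: set "Brake 2 is out" to occurred.
Hoist path lost [OR]: Aft limit switch failed=not, Reserve position sensor offline=not → no input occurs → does not occur.
Control chain lost [OR]: #2 power feeder is out=not, Forward brake offline=not, Hoist path lost=not → no input occurs → does not occur.
Local branch inoperative [OR]: Left local panel faulted=occurs, Wire rope is down=not → at least one input occurs → occurs.
Backup hoist unavailable [AND]: North remote link faulted=occurs, Hoist motor malfunctions=not, #1 manual crank trips=not → not all inputs occur → does not occur.
Remote branch inoperative [AND]: Local branch inoperative=occurs, Gearbox is out=not, Backup hoist unavailable=not → not all inputs occur → does not occur.
Power feed down [AND]: Remote branch inoperative=not, Power feeder 2 fails=not → not all inputs occur → does not occur.
Hoist path 2 lost [OR]: Brake 2 is out=occurs, Primary limit switch 2 is down=not, Position sensor 2 failed=not → at least one input occurs → occurs.
Control chain 2 lost [OR]: Hoist path 2 lost=occurs, Lower local panel 2 malfunctions=not → at least one input occurs → occurs.
Dam spillway gate fails to open [OR]: Control chain lost=not, Power feed down=not, Control chain 2 lost=occurs → at least one input occurs → occurs.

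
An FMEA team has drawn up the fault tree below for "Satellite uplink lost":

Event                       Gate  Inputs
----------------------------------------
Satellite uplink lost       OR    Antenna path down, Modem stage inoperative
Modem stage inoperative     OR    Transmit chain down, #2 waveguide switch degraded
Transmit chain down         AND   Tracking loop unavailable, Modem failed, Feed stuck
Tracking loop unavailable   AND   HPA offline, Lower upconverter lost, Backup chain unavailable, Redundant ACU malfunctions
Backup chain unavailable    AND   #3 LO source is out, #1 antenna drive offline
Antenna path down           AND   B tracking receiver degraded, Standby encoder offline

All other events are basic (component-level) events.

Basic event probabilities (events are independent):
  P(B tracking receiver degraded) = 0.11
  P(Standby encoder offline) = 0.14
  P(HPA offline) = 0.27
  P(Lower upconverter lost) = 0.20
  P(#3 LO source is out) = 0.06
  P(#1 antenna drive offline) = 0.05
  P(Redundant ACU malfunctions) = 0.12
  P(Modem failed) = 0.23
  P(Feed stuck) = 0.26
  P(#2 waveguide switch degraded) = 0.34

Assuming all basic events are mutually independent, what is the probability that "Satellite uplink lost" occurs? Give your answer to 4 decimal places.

0.3502

P(Antenna path down) [AND] = 0.11 × 0.14 = 0.015400
P(Backup chain unavailable) [AND] = 0.06 × 0.05 = 0.003000
P(Tracking loop unavailable) [AND] = 0.27 × 0.20 × 0.003000 × 0.12 = 0.000019
P(Transmit chain down) [AND] = 0.000019 × 0.23 × 0.26 = 0.000001
P(Modem stage inoperative) [OR] = 1 − (1−0.000001) × (1−0.34) = 0.340001
P(Satellite uplink lost) [OR] = 1 − (1−0.015400) × (1−0.340001) = 0.350165
Rounded to 4 decimal places: P(Satellite uplink lost) ≈ 0.3502.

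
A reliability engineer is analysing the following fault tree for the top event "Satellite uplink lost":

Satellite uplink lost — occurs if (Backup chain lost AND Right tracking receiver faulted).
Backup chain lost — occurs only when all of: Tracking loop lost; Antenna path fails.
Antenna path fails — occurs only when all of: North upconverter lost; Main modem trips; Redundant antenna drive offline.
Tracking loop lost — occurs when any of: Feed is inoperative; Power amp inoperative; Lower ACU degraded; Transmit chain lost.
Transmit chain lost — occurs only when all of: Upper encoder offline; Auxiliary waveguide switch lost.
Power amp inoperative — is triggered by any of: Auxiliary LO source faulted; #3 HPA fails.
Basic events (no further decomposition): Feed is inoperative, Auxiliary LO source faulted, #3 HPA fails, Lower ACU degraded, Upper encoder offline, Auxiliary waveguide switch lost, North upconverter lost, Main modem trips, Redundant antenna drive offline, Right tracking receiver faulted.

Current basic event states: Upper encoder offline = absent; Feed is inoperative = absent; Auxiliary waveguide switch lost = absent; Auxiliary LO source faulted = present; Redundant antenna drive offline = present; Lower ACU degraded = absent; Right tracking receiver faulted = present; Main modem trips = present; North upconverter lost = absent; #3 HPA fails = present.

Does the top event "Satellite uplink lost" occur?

Power amp inoperative [OR]: Auxiliary LO source faulted=occurs, #3 HPA fails=occurs → at least one input occurs → occurs.
Transmit chain lost [AND]: Upper encoder offline=not, Auxiliary waveguide switch lost=not → not all inputs occur → does not occur.
Tracking loop lost [OR]: Feed is inoperative=not, Power amp inoperative=occurs, Lower ACU degraded=not, Transmit chain lost=not → at least one input occurs → occurs.
Antenna path fails [AND]: North upconverter lost=not, Main modem trips=occurs, Redundant antenna drive offline=occurs → not all inputs occur → does not occur.
Backup chain lost [AND]: Tracking loop lost=occurs, Antenna path fails=not → not all inputs occur → does not occur.
Satellite uplink lost [AND]: Backup chain lost=not, Right tracking receiver faulted=occurs → not all inputs occur → does not occur.

No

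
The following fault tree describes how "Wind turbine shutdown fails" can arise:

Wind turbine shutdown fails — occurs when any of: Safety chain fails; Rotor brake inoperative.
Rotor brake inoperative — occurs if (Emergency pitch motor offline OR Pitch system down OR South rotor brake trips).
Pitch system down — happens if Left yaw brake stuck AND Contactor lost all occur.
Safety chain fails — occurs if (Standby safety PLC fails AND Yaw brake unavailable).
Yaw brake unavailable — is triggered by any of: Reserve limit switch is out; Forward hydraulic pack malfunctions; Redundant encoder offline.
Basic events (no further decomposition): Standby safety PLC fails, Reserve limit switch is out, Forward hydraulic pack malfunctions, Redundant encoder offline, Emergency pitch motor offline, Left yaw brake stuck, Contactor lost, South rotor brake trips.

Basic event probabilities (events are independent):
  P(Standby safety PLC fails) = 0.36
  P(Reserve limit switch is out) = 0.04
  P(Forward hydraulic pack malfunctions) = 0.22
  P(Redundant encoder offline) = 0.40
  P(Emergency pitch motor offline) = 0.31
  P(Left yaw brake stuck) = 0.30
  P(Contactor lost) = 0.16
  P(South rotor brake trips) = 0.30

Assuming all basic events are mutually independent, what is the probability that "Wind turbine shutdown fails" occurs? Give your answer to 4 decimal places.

0.6313

P(Yaw brake unavailable) [OR] = 1 − (1−0.04) × (1−0.22) × (1−0.40) = 0.550720
P(Safety chain fails) [AND] = 0.36 × 0.550720 = 0.198259
P(Pitch system down) [AND] = 0.30 × 0.16 = 0.048000
P(Rotor brake inoperative) [OR] = 1 − (1−0.31) × (1−0.048000) × (1−0.30) = 0.540184
P(Wind turbine shutdown fails) [OR] = 1 − (1−0.198259) × (1−0.540184) = 0.631347
Rounded to 4 decimal places: P(Wind turbine shutdown fails) ≈ 0.6313.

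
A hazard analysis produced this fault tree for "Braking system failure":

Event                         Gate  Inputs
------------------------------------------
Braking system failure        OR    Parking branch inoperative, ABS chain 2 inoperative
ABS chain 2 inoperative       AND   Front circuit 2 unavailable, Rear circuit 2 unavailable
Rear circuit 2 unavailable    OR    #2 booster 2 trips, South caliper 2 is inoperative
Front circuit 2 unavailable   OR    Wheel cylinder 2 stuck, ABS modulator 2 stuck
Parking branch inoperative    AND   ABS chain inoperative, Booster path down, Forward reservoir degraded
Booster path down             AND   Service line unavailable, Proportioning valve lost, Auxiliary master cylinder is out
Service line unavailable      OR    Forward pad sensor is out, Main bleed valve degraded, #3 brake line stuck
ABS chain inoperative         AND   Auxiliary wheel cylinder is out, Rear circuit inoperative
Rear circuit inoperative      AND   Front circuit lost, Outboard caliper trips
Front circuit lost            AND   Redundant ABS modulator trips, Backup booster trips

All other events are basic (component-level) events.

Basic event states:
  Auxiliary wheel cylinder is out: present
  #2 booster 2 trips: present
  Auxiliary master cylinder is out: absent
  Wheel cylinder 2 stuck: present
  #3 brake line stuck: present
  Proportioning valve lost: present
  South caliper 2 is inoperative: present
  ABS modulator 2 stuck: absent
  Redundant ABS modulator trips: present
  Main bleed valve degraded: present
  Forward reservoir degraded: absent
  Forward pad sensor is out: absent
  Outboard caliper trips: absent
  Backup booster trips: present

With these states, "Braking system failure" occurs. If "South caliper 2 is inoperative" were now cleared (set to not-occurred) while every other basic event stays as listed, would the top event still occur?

Counterfactual: set "South caliper 2 is inoperative" to not occurred.
Front circuit lost [AND]: Redundant ABS modulator trips=occurs, Backup booster trips=occurs → all inputs occur → occurs.
Rear circuit inoperative [AND]: Front circuit lost=occurs, Outboard caliper trips=not → not all inputs occur → does not occur.
ABS chain inoperative [AND]: Auxiliary wheel cylinder is out=occurs, Rear circuit inoperative=not → not all inputs occur → does not occur.
Service line unavailable [OR]: Forward pad sensor is out=not, Main bleed valve degraded=occurs, #3 brake line stuck=occurs → at least one input occurs → occurs.
Booster path down [AND]: Service line unavailable=occurs, Proportioning valve lost=occurs, Auxiliary master cylinder is out=not → not all inputs occur → does not occur.
Parking branch inoperative [AND]: ABS chain inoperative=not, Booster path down=not, Forward reservoir degraded=not → not all inputs occur → does not occur.
Front circuit 2 unavailable [OR]: Wheel cylinder 2 stuck=occurs, ABS modulator 2 stuck=not → at least one input occurs → occurs.
Rear circuit 2 unavailable [OR]: #2 booster 2 trips=occurs, South caliper 2 is inoperative=not → at least one input occurs → occurs.
ABS chain 2 inoperative [AND]: Front circuit 2 unavailable=occurs, Rear circuit 2 unavailable=occurs → all inputs occur → occurs.
Braking system failure [OR]: Parking branch inoperative=not, ABS chain 2 inoperative=occurs → at least one input occurs → occurs.

Yes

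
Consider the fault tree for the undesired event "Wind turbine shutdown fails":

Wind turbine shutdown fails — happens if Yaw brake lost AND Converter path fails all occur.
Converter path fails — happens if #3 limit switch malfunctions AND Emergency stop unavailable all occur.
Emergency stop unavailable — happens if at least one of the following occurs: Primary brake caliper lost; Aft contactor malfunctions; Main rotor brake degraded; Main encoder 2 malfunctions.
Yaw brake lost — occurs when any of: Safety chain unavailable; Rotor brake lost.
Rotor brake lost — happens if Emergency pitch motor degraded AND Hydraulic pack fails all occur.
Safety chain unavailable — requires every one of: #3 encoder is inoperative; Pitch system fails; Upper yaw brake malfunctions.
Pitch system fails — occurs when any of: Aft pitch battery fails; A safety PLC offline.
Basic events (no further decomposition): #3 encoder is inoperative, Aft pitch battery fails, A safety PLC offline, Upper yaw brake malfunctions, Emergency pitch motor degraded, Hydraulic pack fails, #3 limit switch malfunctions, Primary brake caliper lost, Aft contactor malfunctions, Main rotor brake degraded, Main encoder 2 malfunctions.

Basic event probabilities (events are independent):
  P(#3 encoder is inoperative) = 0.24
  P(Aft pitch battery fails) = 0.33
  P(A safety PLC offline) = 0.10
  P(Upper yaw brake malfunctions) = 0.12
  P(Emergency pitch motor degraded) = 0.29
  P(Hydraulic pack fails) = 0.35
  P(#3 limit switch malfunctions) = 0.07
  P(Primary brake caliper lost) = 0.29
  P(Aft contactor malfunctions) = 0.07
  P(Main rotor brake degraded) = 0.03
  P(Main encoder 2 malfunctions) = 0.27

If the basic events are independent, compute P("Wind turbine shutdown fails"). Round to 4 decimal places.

0.0042

P(Pitch system fails) [OR] = 1 − (1−0.33) × (1−0.10) = 0.397000
P(Safety chain unavailable) [AND] = 0.24 × 0.397000 × 0.12 = 0.011434
P(Rotor brake lost) [AND] = 0.29 × 0.35 = 0.101500
P(Yaw brake lost) [OR] = 1 − (1−0.011434) × (1−0.101500) = 0.111773
P(Emergency stop unavailable) [OR] = 1 − (1−0.29) × (1−0.07) × (1−0.03) × (1−0.27) = 0.532442
P(Converter path fails) [AND] = 0.07 × 0.532442 = 0.037271
P(Wind turbine shutdown fails) [AND] = 0.111773 × 0.037271 = 0.004166
Rounded to 4 decimal places: P(Wind turbine shutdown fails) ≈ 0.0042.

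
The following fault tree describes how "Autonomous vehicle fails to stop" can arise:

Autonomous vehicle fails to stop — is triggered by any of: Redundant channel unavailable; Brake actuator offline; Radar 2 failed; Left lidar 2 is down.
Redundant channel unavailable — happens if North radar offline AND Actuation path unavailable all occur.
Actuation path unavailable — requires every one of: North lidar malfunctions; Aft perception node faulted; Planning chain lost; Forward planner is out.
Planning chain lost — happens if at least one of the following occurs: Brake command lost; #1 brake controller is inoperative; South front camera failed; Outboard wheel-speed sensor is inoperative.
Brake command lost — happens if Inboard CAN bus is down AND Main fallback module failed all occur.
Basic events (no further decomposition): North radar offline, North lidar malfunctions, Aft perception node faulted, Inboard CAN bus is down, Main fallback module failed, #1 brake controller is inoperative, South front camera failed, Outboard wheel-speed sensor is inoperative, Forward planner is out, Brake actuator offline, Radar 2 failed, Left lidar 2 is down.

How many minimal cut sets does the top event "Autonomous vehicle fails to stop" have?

7

Brake command lost [AND]: one cut set from each child combined → 1 × 1 = 1 cut set(s).
Planning chain lost [OR]: union of children's cut sets → 4 cut set(s).
Actuation path unavailable [AND]: one cut set from each child combined → 1 × 1 × 4 × 1 = 4 cut set(s).
Redundant channel unavailable [AND]: one cut set from each child combined → 1 × 4 = 4 cut set(s).
Autonomous vehicle fails to stop [OR]: union of children's cut sets → 7 cut set(s).
Minimal cut sets: {Aft perception node faulted, Forward planner is out, Inboard CAN bus is down, Main fallback module failed, North lidar malfunctions, North radar offline}; {#1 brake controller is inoperative, Aft perception node faulted, Forward planner is out, North lidar malfunctions, North radar offline}; {Aft perception node faulted, Forward planner is out, North lidar malfunctions, North radar offline, South front camera failed}; {Aft perception node faulted, Forward planner is out, North lidar malfunctions, North radar offline, Outboard wheel-speed sensor is inoperative}; {Brake actuator offline}; {Radar 2 failed}; {Left lidar 2 is down}.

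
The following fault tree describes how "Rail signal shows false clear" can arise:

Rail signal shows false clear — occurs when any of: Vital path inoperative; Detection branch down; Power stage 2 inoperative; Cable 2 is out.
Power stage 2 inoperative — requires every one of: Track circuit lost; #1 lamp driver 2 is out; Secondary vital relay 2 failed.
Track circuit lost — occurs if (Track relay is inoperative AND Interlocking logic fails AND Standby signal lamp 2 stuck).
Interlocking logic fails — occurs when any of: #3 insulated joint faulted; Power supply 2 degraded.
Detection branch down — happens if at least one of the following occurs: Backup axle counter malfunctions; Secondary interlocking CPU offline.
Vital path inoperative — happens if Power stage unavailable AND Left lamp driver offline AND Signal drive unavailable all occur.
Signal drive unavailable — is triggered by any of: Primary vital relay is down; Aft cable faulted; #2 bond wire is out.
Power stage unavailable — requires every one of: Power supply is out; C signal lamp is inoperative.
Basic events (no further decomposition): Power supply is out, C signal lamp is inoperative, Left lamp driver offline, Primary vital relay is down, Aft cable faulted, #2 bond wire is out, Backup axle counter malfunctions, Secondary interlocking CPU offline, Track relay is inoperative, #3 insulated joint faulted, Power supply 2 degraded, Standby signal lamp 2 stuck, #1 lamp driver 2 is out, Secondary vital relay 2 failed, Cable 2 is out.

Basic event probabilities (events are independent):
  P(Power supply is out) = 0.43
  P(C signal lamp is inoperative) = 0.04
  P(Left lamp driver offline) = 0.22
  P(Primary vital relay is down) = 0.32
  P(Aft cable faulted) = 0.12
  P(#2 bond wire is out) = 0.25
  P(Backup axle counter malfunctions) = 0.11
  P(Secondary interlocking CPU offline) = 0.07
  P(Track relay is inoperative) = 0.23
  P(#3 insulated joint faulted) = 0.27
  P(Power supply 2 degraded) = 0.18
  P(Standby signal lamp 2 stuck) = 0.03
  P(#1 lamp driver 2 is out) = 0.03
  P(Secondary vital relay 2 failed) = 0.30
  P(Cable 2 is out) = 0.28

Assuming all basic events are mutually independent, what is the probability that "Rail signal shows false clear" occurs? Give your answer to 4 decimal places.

0.4053

P(Power stage unavailable) [AND] = 0.43 × 0.04 = 0.017200
P(Signal drive unavailable) [OR] = 1 − (1−0.32) × (1−0.12) × (1−0.25) = 0.551200
P(Vital path inoperative) [AND] = 0.017200 × 0.22 × 0.551200 = 0.002086
P(Detection branch down) [OR] = 1 − (1−0.11) × (1−0.07) = 0.172300
P(Interlocking logic fails) [OR] = 1 − (1−0.27) × (1−0.18) = 0.401400
P(Track circuit lost) [AND] = 0.23 × 0.401400 × 0.03 = 0.002770
P(Power stage 2 inoperative) [AND] = 0.002770 × 0.03 × 0.30 = 0.000025
P(Rail signal shows false clear) [OR] = 1 − (1−0.002086) × (1−0.172300) × (1−0.000025) × (1−0.28) = 0.405314
Rounded to 4 decimal places: P(Rail signal shows false clear) ≈ 0.4053.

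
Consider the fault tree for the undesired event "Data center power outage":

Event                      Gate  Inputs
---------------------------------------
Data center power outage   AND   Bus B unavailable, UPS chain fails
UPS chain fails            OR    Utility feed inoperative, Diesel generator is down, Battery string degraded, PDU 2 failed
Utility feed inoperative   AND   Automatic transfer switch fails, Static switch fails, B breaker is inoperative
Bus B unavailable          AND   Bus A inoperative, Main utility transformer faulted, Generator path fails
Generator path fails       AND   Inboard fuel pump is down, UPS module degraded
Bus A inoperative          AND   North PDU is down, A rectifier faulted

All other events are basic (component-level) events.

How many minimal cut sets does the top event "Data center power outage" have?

Bus A inoperative [AND]: one cut set from each child combined → 1 × 1 = 1 cut set(s).
Generator path fails [AND]: one cut set from each child combined → 1 × 1 = 1 cut set(s).
Bus B unavailable [AND]: one cut set from each child combined → 1 × 1 × 1 = 1 cut set(s).
Utility feed inoperative [AND]: one cut set from each child combined → 1 × 1 × 1 = 1 cut set(s).
UPS chain fails [OR]: union of children's cut sets → 4 cut set(s).
Data center power outage [AND]: one cut set from each child combined → 1 × 4 = 4 cut set(s).
Minimal cut sets: {A rectifier faulted, Automatic transfer switch fails, B breaker is inoperative, Inboard fuel pump is down, Main utility transformer faulted, North PDU is down, Static switch fails, UPS module degraded}; {A rectifier faulted, Diesel generator is down, Inboard fuel pump is down, Main utility transformer faulted, North PDU is down, UPS module degraded}; {A rectifier faulted, Battery string degraded, Inboard fuel pump is down, Main utility transformer faulted, North PDU is down, UPS module degraded}; {A rectifier faulted, Inboard fuel pump is down, Main utility transformer faulted, North PDU is down, PDU 2 failed, UPS module degraded}.

4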